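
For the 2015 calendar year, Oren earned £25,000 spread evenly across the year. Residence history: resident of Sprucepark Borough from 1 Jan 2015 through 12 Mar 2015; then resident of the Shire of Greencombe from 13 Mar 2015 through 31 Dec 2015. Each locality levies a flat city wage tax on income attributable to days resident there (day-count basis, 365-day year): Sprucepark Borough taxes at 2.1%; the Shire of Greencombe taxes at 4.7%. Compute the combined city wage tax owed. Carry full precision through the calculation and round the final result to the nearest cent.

£1,048.56

Sprucepark Borough, 1 Jan – 12 Mar 2015: 71 days → £25,000 × 2.1% × 71/365 = £102.1233
The Shire of Greencombe, 13 Mar – 31 Dec 2015: 294 days → £25,000 × 4.7% × 294/365 = £946.4384
Total = £1,048.5616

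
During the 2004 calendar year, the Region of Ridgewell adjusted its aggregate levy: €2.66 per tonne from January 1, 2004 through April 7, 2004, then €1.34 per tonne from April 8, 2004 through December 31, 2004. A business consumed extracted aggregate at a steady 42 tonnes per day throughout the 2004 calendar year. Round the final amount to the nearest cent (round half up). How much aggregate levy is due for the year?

January 1 – April 7, 2004: 98 days × 42 tonnes/day = 4,116 tonnes at €2.66/tonne → €10,948.56
April 8 – December 31, 2004: 268 days × 42 tonnes/day = 11,256 tonnes at €1.34/tonne → €15,083.04

€26,031.60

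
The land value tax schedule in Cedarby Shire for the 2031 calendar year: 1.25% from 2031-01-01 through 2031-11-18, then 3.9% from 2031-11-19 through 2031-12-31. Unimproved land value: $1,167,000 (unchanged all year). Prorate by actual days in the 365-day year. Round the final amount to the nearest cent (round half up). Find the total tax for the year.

2031-01-01 to 2031-11-18: 322 days at 1.25% → $1,167,000 × 1.25% × 322/365 = $12,868.9726
2031-11-19 to 2031-12-31: 43 days at 3.9% → $1,167,000 × 3.9% × 43/365 = $5,361.8055
Total = $18,230.7781

$18,230.78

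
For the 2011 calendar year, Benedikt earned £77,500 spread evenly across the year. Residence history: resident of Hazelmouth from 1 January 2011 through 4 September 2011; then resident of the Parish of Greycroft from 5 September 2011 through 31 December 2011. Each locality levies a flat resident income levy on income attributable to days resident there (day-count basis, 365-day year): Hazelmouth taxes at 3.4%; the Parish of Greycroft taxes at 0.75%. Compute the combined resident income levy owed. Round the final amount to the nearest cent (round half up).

£1,971.05

Hazelmouth, 1 January – 4 September 2011: 247 days → £77,500 × 3.4% × 247/365 = £1,783.1370
The Parish of Greycroft, 5 September – 31 December 2011: 118 days → £77,500 × 0.75% × 118/365 = £187.9110
Total = £1,971.0479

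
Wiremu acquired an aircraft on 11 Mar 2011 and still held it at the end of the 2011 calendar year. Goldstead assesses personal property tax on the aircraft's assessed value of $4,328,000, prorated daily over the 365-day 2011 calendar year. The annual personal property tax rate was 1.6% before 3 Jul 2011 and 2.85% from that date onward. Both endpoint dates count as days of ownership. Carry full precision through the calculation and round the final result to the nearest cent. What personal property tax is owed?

11 Mar – 2 Jul 2011: 114 days at 1.6% → $4,328,000 × 1.6% × 114/365 = $21,628.1425
3 Jul – 31 Dec 2011: 182 days at 2.85% → $4,328,000 × 2.85% × 182/365 = $61,505.0301
Total = $83,133.1726

$83,133.17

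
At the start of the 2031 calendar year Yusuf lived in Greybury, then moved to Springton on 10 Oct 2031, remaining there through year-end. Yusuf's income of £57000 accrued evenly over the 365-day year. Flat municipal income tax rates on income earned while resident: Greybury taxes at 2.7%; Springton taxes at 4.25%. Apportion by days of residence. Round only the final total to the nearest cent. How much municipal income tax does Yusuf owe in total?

Greybury, 1 Jan – 9 Oct 2031: 282 days → £57000 × 2.7% × 282/365 = £1189.0356
Springton, 10 Oct – 31 Dec 2031: 83 days → £57000 × 4.25% × 83/365 = £550.8699
Total = £1739.9055

£1739.91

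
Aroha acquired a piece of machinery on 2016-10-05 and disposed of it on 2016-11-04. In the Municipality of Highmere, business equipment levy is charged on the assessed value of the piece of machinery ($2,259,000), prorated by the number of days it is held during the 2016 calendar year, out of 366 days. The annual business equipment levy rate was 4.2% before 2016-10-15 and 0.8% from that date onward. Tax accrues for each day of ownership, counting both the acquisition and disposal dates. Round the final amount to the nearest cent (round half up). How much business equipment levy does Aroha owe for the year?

$3,629.21

2016-10-05 to 2016-10-14: 10 days at 4.2% → $2,259,000 × 4.2% × 10/366 = $2,592.2951
2016-10-15 to 2016-11-04: 21 days at 0.8% → $2,259,000 × 0.8% × 21/366 = $1,036.9180
Total = $3,629.2131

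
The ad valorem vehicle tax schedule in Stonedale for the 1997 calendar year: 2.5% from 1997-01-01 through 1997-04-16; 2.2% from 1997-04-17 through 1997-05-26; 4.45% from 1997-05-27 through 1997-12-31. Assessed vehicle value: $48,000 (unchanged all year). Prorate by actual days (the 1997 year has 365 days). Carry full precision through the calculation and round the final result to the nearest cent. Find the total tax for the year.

1997-01-01 to 1997-04-16: 106 days at 2.5% → $48,000 × 2.5% × 106/365 = $348.4932
1997-04-17 to 1997-05-26: 40 days at 2.2% → $48,000 × 2.2% × 40/365 = $115.7260
1997-05-27 to 1997-12-31: 219 days at 4.45% → $48,000 × 4.45% × 219/365 = $1,281.6000
Total = $1,745.8192

$1,745.82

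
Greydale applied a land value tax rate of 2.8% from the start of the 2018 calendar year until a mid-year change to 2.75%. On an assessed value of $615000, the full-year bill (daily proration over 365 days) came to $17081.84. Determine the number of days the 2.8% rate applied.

201 days

Let d = days at the first rate; then 365 − d days at the second rate.
$615000 × [2.8%·d + 2.75%·(365−d)] / 365 = $17081.84
Solving gives d = 201, so the new rate took effect on 21 Jul 2018.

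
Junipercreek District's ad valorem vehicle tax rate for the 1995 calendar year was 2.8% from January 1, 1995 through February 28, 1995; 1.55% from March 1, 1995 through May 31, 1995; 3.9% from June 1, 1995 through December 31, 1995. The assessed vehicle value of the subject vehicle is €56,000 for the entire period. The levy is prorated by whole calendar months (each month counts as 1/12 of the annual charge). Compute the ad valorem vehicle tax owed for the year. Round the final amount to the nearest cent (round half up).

January 1 – February 28, 1995: 2 months at 2.8% → €56,000 × 2.8% × 2/12 = €261.3333
March 1 – May 31, 1995: 3 months at 1.55% → €56,000 × 1.55% × 3/12 = €217.0000
June 1 – December 31, 1995: 7 months at 3.9% → €56,000 × 3.9% × 7/12 = €1,274.0000
Total = €1,752.3333

€1,752.33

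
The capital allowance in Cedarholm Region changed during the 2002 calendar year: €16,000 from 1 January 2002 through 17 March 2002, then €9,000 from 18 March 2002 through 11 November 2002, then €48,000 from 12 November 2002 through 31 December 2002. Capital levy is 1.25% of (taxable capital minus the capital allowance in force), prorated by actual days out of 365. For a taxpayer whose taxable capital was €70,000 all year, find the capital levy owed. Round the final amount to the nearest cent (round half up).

€677.50

1 January – 17 March 2002: 76 days, exemption €16,000 → (€70,000 − €16,000) × 1.25% × 76/365 = €140.5479
18 March – 11 November 2002: 239 days, exemption €9,000 → (€70,000 − €9,000) × 1.25% × 239/365 = €499.2808
12 November – 31 December 2002: 50 days, exemption €48,000 → (€70,000 − €48,000) × 1.25% × 50/365 = €37.6712
Total = €677.5000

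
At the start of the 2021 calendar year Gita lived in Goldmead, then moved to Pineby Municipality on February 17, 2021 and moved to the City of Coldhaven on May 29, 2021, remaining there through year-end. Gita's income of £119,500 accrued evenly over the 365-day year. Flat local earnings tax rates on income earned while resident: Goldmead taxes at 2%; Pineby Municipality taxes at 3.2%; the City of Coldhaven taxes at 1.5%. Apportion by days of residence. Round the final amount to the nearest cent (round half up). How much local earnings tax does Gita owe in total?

Goldmead, January 1 – February 16, 2021: 47 days → £119,500 × 2% × 47/365 = £307.7534
Pineby Municipality, February 17 – May 28, 2021: 101 days → £119,500 × 3.2% × 101/365 = £1,058.1479
The City of Coldhaven, May 29 – December 31, 2021: 217 days → £119,500 × 1.5% × 217/365 = £1,065.6781
Total = £2,431.5795

£2,431.58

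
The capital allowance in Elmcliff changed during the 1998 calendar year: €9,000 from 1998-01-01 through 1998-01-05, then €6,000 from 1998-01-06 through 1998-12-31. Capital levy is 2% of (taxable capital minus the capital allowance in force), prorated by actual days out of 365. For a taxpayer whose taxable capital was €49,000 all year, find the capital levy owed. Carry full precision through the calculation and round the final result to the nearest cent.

€859.18

1998-01-01 to 1998-01-05: 5 days, exemption €9,000 → (€49,000 − €9,000) × 2% × 5/365 = €10.9589
1998-01-06 to 1998-12-31: 360 days, exemption €6,000 → (€49,000 − €6,000) × 2% × 360/365 = €848.2192
Total = €859.1781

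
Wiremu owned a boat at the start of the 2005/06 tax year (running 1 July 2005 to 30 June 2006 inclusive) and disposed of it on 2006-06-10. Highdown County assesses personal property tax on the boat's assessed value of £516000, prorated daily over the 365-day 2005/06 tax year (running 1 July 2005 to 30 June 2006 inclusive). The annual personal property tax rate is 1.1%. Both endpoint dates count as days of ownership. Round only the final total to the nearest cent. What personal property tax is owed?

£5364.99

Days held (2005-07-01 to 2006-06-10): 345 out of 365
Tax = £516000 × 1.1% × 345/365 = £5364.9863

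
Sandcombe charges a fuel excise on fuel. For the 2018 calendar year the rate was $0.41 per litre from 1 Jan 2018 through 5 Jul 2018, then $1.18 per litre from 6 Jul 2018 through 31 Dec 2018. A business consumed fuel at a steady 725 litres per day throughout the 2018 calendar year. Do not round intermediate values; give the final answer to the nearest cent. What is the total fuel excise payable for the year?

$208423.00

1 Jan – 5 Jul 2018: 186 days × 725 litres/day = 134,850 litres at $0.41/litre → $55288.50
6 Jul – 31 Dec 2018: 179 days × 725 litres/day = 129,775 litres at $1.18/litre → $153134.50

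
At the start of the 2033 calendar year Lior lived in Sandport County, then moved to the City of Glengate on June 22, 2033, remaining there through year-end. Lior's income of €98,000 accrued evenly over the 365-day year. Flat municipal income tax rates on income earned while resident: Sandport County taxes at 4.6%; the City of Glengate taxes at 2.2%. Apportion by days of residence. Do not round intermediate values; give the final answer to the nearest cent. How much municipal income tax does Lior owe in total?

€3,264.34

Sandport County, January 1 – June 21, 2033: 172 days → €98,000 × 4.6% × 172/365 = €2,124.3178
The City of Glengate, June 22 – December 31, 2033: 193 days → €98,000 × 2.2% × 193/365 = €1,140.0219
Total = €3,264.3397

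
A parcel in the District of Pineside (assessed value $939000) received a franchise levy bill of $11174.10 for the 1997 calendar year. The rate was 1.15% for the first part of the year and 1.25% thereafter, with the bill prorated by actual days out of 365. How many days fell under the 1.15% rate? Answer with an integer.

219 days

Let d = days at the first rate; then 365 − d days at the second rate.
$939000 × [1.15%·d + 1.25%·(365−d)] / 365 = $11174.10
Solving gives d = 219, so the new rate took effect on August 8, 1997.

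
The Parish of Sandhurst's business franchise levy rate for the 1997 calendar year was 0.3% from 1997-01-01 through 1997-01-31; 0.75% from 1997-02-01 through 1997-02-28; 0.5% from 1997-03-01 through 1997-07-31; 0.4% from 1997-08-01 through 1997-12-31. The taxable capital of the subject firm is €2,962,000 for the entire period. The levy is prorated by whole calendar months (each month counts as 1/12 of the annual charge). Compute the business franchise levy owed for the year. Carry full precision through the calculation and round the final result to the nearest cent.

1997-01-01 to 1997-01-31: 1 month at 0.3% → €2,962,000 × 0.3% × 1/12 = €740.5000
1997-02-01 to 1997-02-28: 1 month at 0.75% → €2,962,000 × 0.75% × 1/12 = €1,851.2500
1997-03-01 to 1997-07-31: 5 months at 0.5% → €2,962,000 × 0.5% × 5/12 = €6,170.8333
1997-08-01 to 1997-12-31: 5 months at 0.4% → €2,962,000 × 0.4% × 5/12 = €4,936.6667
Total = €13,699.2500

€13,699.25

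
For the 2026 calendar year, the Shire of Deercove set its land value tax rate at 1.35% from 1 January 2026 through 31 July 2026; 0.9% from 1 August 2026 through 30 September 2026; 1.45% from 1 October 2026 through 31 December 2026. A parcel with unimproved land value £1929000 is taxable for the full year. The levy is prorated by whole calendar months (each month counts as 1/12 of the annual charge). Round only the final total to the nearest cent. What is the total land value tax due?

£25077.00

1 January – 31 July 2026: 7 months at 1.35% → £1929000 × 1.35% × 7/12 = £15190.8750
1 August – 30 September 2026: 2 months at 0.9% → £1929000 × 0.9% × 2/12 = £2893.5000
1 October – 31 December 2026: 3 months at 1.45% → £1929000 × 1.45% × 3/12 = £6992.6250
Total = £25077.0000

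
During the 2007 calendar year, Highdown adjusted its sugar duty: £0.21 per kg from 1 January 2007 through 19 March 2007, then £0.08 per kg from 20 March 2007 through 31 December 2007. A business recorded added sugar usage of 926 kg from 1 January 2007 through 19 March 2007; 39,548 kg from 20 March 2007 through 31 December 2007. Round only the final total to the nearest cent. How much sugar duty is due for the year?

£3,358.30

1 January – 19 March 2007: 926 kg at £0.21/kg → £194.46
20 March – 31 December 2007: 39,548 kg at £0.08/kg → £3,163.84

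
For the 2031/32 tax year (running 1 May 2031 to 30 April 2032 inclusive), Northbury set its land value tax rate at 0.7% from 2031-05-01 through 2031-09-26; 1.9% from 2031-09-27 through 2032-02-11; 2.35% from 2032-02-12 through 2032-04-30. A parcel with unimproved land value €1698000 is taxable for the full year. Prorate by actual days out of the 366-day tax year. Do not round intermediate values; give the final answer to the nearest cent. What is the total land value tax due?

€25616.14

2031-05-01 to 2031-09-26: 149 days at 0.7% → €1698000 × 0.7% × 149/366 = €4838.8361
2031-09-27 to 2032-02-11: 138 days at 1.9% → €1698000 × 1.9% × 138/366 = €12164.3607
2032-02-12 to 2032-04-30: 79 days at 2.35% → €1698000 × 2.35% × 79/366 = €8612.9426
Total = €25616.1393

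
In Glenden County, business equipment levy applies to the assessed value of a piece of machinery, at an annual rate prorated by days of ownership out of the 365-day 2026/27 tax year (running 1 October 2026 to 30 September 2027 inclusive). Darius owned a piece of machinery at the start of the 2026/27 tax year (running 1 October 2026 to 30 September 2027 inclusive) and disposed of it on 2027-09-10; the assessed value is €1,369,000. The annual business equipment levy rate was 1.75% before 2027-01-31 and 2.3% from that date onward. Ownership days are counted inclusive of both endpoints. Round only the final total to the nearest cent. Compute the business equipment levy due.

2026-10-01 to 2027-01-30: 122 days at 1.75% → €1,369,000 × 1.75% × 122/365 = €8,007.7123
2027-01-31 to 2027-09-10: 223 days at 2.3% → €1,369,000 × 2.3% × 223/365 = €19,237.2630
Total = €27,244.9753

€27,244.98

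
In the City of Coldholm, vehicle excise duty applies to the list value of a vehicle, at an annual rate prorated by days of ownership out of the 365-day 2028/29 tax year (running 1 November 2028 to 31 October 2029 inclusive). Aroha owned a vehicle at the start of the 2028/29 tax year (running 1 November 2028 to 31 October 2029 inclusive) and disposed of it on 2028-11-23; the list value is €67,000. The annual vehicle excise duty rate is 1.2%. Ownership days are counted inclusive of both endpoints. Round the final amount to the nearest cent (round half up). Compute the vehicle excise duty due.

€50.66

Days held (2028-11-01 to 2028-11-23): 23 out of 365
Tax = €67,000 × 1.2% × 23/365 = €50.6630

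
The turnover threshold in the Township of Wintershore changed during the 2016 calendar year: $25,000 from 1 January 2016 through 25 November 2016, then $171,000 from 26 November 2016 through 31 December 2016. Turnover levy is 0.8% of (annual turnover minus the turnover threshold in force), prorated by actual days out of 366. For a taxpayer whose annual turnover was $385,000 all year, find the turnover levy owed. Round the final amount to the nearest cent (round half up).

$2,765.11

1 January – 25 November 2016: 330 days, exemption $25,000 → ($385,000 − $25,000) × 0.8% × 330/366 = $2,596.7213
26 November – 31 December 2016: 36 days, exemption $171,000 → ($385,000 − $171,000) × 0.8% × 36/366 = $168.3934
Total = $2,765.1148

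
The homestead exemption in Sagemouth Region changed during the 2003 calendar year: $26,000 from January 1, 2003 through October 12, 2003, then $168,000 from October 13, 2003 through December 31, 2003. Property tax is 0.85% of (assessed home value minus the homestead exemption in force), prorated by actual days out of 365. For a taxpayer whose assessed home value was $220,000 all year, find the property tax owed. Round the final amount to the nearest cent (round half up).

$1,384.45

January 1 – October 12, 2003: 285 days, exemption $26,000 → ($220,000 − $26,000) × 0.85% × 285/365 = $1,287.5753
October 13 – December 31, 2003: 80 days, exemption $168,000 → ($220,000 − $168,000) × 0.85% × 80/365 = $96.8767
Total = $1,384.4521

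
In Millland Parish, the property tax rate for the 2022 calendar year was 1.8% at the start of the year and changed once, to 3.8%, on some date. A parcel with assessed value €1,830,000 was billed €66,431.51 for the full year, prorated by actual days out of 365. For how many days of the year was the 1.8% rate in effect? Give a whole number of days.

31 days

Let d = days at the first rate; then 365 − d days at the second rate.
€1,830,000 × [1.8%·d + 3.8%·(365−d)] / 365 = €66,431.51
Solving gives d = 31, so the new rate took effect on 1 Feb 2022.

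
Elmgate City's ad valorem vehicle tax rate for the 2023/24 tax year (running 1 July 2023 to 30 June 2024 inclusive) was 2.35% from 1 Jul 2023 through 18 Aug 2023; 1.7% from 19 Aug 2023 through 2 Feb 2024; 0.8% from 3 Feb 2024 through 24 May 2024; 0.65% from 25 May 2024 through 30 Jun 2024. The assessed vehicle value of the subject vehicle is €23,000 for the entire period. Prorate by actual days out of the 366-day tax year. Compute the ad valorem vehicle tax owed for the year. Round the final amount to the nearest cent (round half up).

1 Jul – 18 Aug 2023: 49 days at 2.35% → €23,000 × 2.35% × 49/366 = €72.3620
19 Aug 2023 – 2 Feb 2024: 168 days at 1.7% → €23,000 × 1.7% × 168/366 = €179.4754
3 Feb – 24 May 2024: 112 days at 0.8% → €23,000 × 0.8% × 112/366 = €56.3060
25 May – 30 Jun 2024: 37 days at 0.65% → €23,000 × 0.65% × 37/366 = €15.1134
Total = €323.2568

€323.26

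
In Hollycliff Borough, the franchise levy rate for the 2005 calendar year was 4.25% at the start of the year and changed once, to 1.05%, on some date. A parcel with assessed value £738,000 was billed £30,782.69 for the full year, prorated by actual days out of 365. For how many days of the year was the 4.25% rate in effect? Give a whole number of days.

356 days

Let d = days at the first rate; then 365 − d days at the second rate.
£738,000 × [4.25%·d + 1.05%·(365−d)] / 365 = £30,782.69
Solving gives d = 356, so the new rate took effect on 23 December 2005.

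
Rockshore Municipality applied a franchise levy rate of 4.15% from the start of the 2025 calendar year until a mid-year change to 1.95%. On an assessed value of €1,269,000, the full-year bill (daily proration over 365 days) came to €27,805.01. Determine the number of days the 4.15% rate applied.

Let d = days at the first rate; then 365 − d days at the second rate.
€1,269,000 × [4.15%·d + 1.95%·(365−d)] / 365 = €27,805.01
Solving gives d = 40, so the new rate took effect on 10 February 2025.

40 days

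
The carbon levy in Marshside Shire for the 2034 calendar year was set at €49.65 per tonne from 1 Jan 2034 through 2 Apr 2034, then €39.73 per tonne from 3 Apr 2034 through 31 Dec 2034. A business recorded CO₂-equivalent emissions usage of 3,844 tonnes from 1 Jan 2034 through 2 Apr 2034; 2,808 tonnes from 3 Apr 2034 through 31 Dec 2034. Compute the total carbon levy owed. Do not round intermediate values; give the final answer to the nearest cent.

1 Jan – 2 Apr 2034: 3,844 tonnes at €49.65/tonne → €190,854.60
3 Apr – 31 Dec 2034: 2,808 tonnes at €39.73/tonne → €111,561.84

€302,416.44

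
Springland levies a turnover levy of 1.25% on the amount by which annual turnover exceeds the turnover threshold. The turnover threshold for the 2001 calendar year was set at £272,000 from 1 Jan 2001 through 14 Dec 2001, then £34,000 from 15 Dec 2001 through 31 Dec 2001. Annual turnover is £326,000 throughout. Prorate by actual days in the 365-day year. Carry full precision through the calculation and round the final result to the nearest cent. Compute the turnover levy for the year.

£813.56

1 Jan – 14 Dec 2001: 348 days, exemption £272,000 → (£326,000 − £272,000) × 1.25% × 348/365 = £643.5616
15 Dec – 31 Dec 2001: 17 days, exemption £34,000 → (£326,000 − £34,000) × 1.25% × 17/365 = £170.0000
Total = £813.5616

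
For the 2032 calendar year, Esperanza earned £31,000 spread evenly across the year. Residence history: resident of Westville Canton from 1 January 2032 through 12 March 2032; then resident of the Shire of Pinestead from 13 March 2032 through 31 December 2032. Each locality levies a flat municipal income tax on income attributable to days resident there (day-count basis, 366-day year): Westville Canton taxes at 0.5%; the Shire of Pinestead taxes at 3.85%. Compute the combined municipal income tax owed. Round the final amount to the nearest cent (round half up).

£989.20

Westville Canton, 1 January – 12 March 2032: 72 days → £31,000 × 0.5% × 72/366 = £30.4918
The Shire of Pinestead, 13 March – 31 December 2032: 294 days → £31,000 × 3.85% × 294/366 = £958.7131
Total = £989.2049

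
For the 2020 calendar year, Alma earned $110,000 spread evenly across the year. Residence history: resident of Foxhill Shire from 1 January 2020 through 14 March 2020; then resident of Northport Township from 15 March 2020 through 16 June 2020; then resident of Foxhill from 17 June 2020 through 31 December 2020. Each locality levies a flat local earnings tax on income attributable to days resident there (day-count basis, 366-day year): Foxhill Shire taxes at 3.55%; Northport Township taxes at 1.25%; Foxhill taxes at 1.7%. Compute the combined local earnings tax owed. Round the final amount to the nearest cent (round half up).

Foxhill Shire, 1 January – 14 March 2020: 74 days → $110,000 × 3.55% × 74/366 = $789.5355
Northport Township, 15 March – 16 June 2020: 94 days → $110,000 × 1.25% × 94/366 = $353.1421
Foxhill, 17 June – 31 December 2020: 198 days → $110,000 × 1.7% × 198/366 = $1,011.6393
Total = $2,154.3169

$2,154.32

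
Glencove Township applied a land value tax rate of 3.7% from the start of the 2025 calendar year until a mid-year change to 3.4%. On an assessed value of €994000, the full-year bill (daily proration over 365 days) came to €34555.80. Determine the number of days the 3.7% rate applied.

93 days

Let d = days at the first rate; then 365 − d days at the second rate.
€994000 × [3.7%·d + 3.4%·(365−d)] / 365 = €34555.80
Solving gives d = 93, so the new rate took effect on April 4, 2025.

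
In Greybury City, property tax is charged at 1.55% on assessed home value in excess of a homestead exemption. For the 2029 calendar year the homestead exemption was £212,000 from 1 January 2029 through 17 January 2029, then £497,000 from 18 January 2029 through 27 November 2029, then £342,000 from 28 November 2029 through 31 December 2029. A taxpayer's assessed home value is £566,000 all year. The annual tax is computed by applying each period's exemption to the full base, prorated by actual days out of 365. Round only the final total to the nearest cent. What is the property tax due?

£1,499.04

1 January – 17 January 2029: 17 days, exemption £212,000 → (£566,000 − £212,000) × 1.55% × 17/365 = £255.5589
18 January – 27 November 2029: 314 days, exemption £497,000 → (£566,000 − £497,000) × 1.55% × 314/365 = £920.0630
28 November – 31 December 2029: 34 days, exemption £342,000 → (£566,000 − £342,000) × 1.55% × 34/365 = £323.4192
Total = £1,499.0411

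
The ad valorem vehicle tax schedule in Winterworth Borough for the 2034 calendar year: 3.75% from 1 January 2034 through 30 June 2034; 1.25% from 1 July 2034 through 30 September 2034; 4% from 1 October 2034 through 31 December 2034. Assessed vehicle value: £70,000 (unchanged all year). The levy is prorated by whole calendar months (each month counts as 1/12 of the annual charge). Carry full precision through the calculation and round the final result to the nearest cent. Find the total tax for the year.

1 January – 30 June 2034: 6 months at 3.75% → £70,000 × 3.75% × 6/12 = £1,312.5000
1 July – 30 September 2034: 3 months at 1.25% → £70,000 × 1.25% × 3/12 = £218.7500
1 October – 31 December 2034: 3 months at 4% → £70,000 × 4% × 3/12 = £700.0000
Total = £2,231.2500

£2,231.25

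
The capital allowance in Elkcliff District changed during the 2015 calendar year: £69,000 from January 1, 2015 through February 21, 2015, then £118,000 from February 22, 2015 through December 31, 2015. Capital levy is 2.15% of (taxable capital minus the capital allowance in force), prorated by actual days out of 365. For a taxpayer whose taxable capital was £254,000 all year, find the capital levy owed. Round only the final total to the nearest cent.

January 1 – February 21, 2015: 52 days, exemption £69,000 → (£254,000 − £69,000) × 2.15% × 52/365 = £566.6575
February 22 – December 31, 2015: 313 days, exemption £118,000 → (£254,000 − £118,000) × 2.15% × 313/365 = £2,507.4301
Total = £3,074.0877

£3,074.09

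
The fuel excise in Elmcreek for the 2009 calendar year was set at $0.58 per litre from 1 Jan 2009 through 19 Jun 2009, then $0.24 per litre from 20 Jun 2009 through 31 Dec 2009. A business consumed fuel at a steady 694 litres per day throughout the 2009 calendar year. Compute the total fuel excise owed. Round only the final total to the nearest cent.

$100,907.60

1 Jan – 19 Jun 2009: 170 days × 694 litres/day = 117,980 litres at $0.58/litre → $68,428.40
20 Jun – 31 Dec 2009: 195 days × 694 litres/day = 135,330 litres at $0.24/litre → $32,479.20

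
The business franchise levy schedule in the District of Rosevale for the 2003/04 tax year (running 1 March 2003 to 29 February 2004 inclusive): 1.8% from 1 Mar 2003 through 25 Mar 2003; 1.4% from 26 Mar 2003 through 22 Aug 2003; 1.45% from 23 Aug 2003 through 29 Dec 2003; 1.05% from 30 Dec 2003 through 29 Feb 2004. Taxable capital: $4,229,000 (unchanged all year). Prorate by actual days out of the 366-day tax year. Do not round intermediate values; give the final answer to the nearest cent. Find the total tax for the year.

1 Mar – 25 Mar 2003: 25 days at 1.8% → $4,229,000 × 1.8% × 25/366 = $5,199.5902
26 Mar – 22 Aug 2003: 150 days at 1.4% → $4,229,000 × 1.4% × 150/366 = $24,264.7541
23 Aug – 29 Dec 2003: 129 days at 1.45% → $4,229,000 × 1.45% × 129/366 = $21,612.9631
30 Dec 2003 – 29 Feb 2004: 62 days at 1.05% → $4,229,000 × 1.05% × 62/366 = $7,522.0738
Total = $58,599.3811

$58,599.38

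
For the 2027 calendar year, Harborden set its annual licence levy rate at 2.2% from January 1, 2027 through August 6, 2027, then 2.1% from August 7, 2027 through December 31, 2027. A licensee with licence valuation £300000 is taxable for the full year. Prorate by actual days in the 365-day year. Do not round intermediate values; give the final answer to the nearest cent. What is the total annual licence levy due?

January 1 – August 6, 2027: 218 days at 2.2% → £300000 × 2.2% × 218/365 = £3941.9178
August 7 – December 31, 2027: 147 days at 2.1% → £300000 × 2.1% × 147/365 = £2537.2603
Total = £6479.1781

£6479.18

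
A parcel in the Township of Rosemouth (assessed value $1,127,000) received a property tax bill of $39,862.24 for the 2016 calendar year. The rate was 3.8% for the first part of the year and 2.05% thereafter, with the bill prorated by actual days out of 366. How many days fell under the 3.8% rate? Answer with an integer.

311 days

Let d = days at the first rate; then 366 − d days at the second rate.
$1,127,000 × [3.8%·d + 2.05%·(366−d)] / 366 = $39,862.24
Solving gives d = 311, so the new rate took effect on 7 November 2016.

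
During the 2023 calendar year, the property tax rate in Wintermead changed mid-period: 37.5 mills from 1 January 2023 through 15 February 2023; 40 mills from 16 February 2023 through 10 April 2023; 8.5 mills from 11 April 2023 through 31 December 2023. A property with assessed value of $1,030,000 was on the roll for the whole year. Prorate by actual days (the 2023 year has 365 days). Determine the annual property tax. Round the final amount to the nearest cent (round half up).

$17,319.52

1 January – 15 February 2023: 46 days at 37.5 mills → $1,030,000 × 3.75% × 46/365 = $4,867.8082
16 February – 10 April 2023: 54 days at 40 mills → $1,030,000 × 4% × 54/365 = $6,095.3425
11 April – 31 December 2023: 265 days at 8.5 mills → $1,030,000 × 0.85% × 265/365 = $6,356.3699
Total = $17,319.5205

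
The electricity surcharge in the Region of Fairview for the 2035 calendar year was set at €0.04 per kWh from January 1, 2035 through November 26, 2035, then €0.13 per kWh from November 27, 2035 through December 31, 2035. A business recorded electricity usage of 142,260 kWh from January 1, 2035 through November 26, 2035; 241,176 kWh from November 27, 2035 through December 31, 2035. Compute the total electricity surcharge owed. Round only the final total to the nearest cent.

€37,043.28

January 1 – November 26, 2035: 142,260 kWh at €0.04/kWh → €5,690.40
November 27 – December 31, 2035: 241,176 kWh at €0.13/kWh → €31,352.88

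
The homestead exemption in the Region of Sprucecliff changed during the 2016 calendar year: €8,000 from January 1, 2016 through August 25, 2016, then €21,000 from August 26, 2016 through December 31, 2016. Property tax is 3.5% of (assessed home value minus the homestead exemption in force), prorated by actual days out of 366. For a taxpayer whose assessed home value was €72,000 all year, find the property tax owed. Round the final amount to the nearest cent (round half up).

€2,080.87

January 1 – August 25, 2016: 238 days, exemption €8,000 → (€72,000 − €8,000) × 3.5% × 238/366 = €1,456.6120
August 26 – December 31, 2016: 128 days, exemption €21,000 → (€72,000 − €21,000) × 3.5% × 128/366 = €624.2623
Total = €2,080.8743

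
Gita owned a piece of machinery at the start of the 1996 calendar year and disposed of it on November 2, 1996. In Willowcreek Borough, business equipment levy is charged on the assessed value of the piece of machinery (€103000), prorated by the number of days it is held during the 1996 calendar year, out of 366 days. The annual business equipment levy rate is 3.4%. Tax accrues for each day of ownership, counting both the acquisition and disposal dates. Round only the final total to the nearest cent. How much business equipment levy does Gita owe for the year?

Days held (January 1 – November 2, 1996): 307 out of 366
Tax = €103000 × 3.4% × 307/366 = €2937.4699

€2937.47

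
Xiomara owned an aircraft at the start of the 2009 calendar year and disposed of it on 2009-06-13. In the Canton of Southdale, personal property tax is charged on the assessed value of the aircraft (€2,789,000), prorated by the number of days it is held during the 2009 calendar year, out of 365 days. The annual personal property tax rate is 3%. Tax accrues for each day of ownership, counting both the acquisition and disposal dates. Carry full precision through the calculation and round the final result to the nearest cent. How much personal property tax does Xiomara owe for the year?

€37,594.19

Days held (2009-01-01 to 2009-06-13): 164 out of 365
Tax = €2,789,000 × 3% × 164/365 = €37,594.1918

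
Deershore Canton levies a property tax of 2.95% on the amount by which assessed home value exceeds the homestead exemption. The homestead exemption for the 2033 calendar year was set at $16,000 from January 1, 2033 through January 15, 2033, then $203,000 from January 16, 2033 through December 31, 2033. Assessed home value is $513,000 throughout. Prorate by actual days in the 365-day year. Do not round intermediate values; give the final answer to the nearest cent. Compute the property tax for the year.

$9,371.71

January 1 – January 15, 2033: 15 days, exemption $16,000 → ($513,000 − $16,000) × 2.95% × 15/365 = $602.5274
January 16 – December 31, 2033: 350 days, exemption $203,000 → ($513,000 − $203,000) × 2.95% × 350/365 = $8,769.1781
Total = $9,371.7055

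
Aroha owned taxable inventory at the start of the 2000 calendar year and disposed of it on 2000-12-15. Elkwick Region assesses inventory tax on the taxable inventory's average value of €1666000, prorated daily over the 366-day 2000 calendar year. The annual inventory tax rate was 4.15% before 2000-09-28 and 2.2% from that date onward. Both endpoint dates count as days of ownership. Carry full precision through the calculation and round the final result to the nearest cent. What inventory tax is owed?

2000-01-01 to 2000-09-27: 271 days at 4.15% → €1666000 × 4.15% × 271/366 = €51193.0847
2000-09-28 to 2000-12-15: 79 days at 2.2% → €1666000 × 2.2% × 79/366 = €7911.2240
Total = €59104.3087

€59104.31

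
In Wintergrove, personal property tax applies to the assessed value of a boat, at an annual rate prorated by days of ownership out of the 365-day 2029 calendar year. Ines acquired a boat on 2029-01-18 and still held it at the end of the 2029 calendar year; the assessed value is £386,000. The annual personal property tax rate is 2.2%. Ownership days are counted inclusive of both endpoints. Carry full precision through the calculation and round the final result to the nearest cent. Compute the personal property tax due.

Days held (2029-01-18 to 2029-12-31): 348 out of 365
Tax = £386,000 × 2.2% × 348/365 = £8,096.4822

£8,096.48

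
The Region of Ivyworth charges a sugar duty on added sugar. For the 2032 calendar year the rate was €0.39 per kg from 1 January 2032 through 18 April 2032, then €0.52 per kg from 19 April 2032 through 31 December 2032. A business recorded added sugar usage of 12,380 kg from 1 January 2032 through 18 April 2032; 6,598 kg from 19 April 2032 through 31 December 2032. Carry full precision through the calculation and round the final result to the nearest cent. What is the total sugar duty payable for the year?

1 January – 18 April 2032: 12,380 kg at €0.39/kg → €4828.20
19 April – 31 December 2032: 6,598 kg at €0.52/kg → €3430.96

€8259.16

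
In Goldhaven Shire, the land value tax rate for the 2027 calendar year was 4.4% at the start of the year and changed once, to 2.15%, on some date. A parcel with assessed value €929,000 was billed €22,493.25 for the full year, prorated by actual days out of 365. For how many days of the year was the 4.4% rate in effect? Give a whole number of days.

Let d = days at the first rate; then 365 − d days at the second rate.
€929,000 × [4.4%·d + 2.15%·(365−d)] / 365 = €22,493.25
Solving gives d = 44, so the new rate took effect on 14 Feb 2027.

44 days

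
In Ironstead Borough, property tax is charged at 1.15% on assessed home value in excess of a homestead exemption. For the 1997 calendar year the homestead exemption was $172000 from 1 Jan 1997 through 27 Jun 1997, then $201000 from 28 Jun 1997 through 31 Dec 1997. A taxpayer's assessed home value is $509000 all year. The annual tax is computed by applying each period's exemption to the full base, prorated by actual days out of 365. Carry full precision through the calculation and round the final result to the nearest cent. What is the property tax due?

$3704.64

1 Jan – 27 Jun 1997: 178 days, exemption $172000 → ($509000 − $172000) × 1.15% × 178/365 = $1889.9699
28 Jun – 31 Dec 1997: 187 days, exemption $201000 → ($509000 − $201000) × 1.15% × 187/365 = $1814.6685
Total = $3704.6384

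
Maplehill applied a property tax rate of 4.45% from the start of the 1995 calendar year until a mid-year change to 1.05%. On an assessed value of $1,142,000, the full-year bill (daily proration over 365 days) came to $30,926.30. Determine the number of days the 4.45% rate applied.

178 days

Let d = days at the first rate; then 365 − d days at the second rate.
$1,142,000 × [4.45%·d + 1.05%·(365−d)] / 365 = $30,926.30
Solving gives d = 178, so the new rate took effect on June 28, 1995.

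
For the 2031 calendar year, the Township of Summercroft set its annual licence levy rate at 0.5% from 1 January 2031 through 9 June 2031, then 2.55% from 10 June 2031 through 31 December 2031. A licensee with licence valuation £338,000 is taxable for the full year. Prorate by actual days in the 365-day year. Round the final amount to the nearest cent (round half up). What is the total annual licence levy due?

1 January – 9 June 2031: 160 days at 0.5% → £338,000 × 0.5% × 160/365 = £740.8219
10 June – 31 December 2031: 205 days at 2.55% → £338,000 × 2.55% × 205/365 = £4,840.8082
Total = £5,581.6301

£5,581.63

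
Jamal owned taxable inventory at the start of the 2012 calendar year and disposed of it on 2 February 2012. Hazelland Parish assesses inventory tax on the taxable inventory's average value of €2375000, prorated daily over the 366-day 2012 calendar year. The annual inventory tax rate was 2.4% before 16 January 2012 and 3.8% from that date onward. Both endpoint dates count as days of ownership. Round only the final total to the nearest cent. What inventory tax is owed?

1 January – 15 January 2012: 15 days at 2.4% → €2375000 × 2.4% × 15/366 = €2336.0656
16 January – 2 February 2012: 18 days at 3.8% → €2375000 × 3.8% × 18/366 = €4438.5246
Total = €6774.5902

€6774.59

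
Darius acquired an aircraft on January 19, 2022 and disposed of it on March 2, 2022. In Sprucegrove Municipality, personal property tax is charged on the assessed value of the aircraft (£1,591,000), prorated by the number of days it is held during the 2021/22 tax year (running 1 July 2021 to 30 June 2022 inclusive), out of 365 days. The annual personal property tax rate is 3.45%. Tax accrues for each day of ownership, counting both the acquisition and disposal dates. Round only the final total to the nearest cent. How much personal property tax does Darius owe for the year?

Days held (January 19 – March 2, 2022): 43 out of 365
Tax = £1,591,000 × 3.45% × 43/365 = £6,466.4342

£6,466.43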